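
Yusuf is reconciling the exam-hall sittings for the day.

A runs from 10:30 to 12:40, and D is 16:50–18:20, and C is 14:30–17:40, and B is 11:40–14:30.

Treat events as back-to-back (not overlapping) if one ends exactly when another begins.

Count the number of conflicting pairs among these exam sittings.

2

Check each pair: they overlap iff neither finishes before the other starts.
Sorted by start: A, B, C, D.
B starts before A ends → A and B overlap.
C starts after A ends, so nothing later overlaps A either.
C starts exactly when B ends (back-to-back, no overlap), so nothing later overlaps B either.
D starts before C ends → C and D overlap.
Overlapping pairs: A & B, C & D — 2 in total.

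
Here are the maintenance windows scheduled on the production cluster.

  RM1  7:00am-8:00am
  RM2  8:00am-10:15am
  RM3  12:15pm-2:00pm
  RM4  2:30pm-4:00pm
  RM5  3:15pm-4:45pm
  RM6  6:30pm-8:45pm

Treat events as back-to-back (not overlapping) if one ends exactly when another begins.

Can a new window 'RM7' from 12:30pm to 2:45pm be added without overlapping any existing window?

No — it overlaps RM3, RM4

RM1: ends 8:00am at or before RM7 starts 12:30pm → clear.
RM2: ends 10:15am at or before RM7 starts 12:30pm → clear.
RM3: starts 12:15pm before RM7 ends 2:45pm, and ends 2:00pm after RM7 starts 12:30pm → overlap.
RM4: starts 2:30pm before RM7 ends 2:45pm, and ends 4:00pm after RM7 starts 12:30pm → overlap.
RM5: starts 3:15pm at or after RM7 ends 2:45pm → clear.
RM6: starts 6:30pm at or after RM7 ends 2:45pm → clear.
RM7 overlaps RM3, RM4.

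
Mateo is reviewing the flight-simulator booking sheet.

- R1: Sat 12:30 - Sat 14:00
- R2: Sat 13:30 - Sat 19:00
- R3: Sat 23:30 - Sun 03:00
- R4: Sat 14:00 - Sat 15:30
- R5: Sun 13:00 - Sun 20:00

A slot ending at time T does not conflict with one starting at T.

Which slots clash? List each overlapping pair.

Check each pair: they overlap iff neither finishes before the other starts.
Sorted by start: R1, R2, R4, R3, R5.
R2 starts before R1 ends → R1 and R2 overlap.
R4 starts exactly when R1 ends (back-to-back, no overlap) — done with R1.
R4 starts before R2 ends → R2 and R4 overlap.
R3 starts after R2 ends — done with R2.
R3 starts after R4 ends — done with R4.
R5 starts after R3 ends.

R1 & R2, R2 & R4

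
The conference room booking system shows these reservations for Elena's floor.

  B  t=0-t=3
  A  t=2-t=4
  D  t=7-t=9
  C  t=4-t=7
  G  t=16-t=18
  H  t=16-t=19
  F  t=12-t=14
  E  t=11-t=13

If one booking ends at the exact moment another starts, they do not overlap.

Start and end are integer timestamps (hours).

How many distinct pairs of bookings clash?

Sorted by start: B, A, C, D, E, F, G, H.
A starts before B ends → B and A overlap.
C starts after B ends — done with B.
C starts exactly when A ends (back-to-back, no overlap) — done with A.
D starts exactly when C ends (back-to-back, no overlap) — done with C.
E starts after D ends — done with D.
F starts before E ends → E and F overlap.
G starts after E ends — done with E.
G starts after F ends — done with F.
H starts before G ends → G and H overlap.
Overlapping pairs: A & B, E & F, G & H — 3 in total.

3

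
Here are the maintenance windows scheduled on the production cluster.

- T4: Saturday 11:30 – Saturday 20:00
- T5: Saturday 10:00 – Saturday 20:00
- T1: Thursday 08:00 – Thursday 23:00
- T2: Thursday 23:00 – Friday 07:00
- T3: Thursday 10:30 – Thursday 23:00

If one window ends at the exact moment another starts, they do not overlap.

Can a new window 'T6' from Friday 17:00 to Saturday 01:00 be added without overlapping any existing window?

T1: ends Thursday 23:00 at or before T6 starts Friday 17:00 → clear.
T3: ends Thursday 23:00 at or before T6 starts Friday 17:00 → clear.
T2: ends Friday 07:00 at or before T6 starts Friday 17:00 → clear.
T5: starts Saturday 10:00 at or after T6 ends Saturday 01:00 → clear.
T4: starts Saturday 11:30 at or after T6 ends Saturday 01:00 → clear.

Yes — the slot is free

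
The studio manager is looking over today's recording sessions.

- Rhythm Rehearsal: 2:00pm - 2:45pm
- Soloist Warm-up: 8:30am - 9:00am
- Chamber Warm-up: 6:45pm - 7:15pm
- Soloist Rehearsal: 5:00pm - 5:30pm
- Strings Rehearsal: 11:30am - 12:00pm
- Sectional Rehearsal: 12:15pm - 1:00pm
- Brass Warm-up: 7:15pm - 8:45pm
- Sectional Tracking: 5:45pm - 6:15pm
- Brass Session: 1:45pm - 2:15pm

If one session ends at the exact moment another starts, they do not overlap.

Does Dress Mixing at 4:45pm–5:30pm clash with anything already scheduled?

Soloist Warm-up: ends 9:00am at or before Dress Mixing starts 4:45pm → clear.
Strings Rehearsal: ends 12:00pm at or before Dress Mixing starts 4:45pm → clear.
Sectional Rehearsal: ends 1:00pm at or before Dress Mixing starts 4:45pm → clear.
Brass Session: ends 2:15pm at or before Dress Mixing starts 4:45pm → clear.
Rhythm Rehearsal: ends 2:45pm at or before Dress Mixing starts 4:45pm → clear.
Soloist Rehearsal: starts 5:00pm before Dress Mixing ends 5:30pm, and ends 5:30pm after Dress Mixing starts 4:45pm → overlap.
Sectional Tracking: starts 5:45pm at or after Dress Mixing ends 5:30pm → clear.
Chamber Warm-up: starts 6:45pm at or after Dress Mixing ends 5:30pm → clear.
Brass Warm-up: starts 7:15pm at or after Dress Mixing ends 5:30pm → clear.
Dress Mixing overlaps Soloist Rehearsal.

Yes — it overlaps Soloist Rehearsal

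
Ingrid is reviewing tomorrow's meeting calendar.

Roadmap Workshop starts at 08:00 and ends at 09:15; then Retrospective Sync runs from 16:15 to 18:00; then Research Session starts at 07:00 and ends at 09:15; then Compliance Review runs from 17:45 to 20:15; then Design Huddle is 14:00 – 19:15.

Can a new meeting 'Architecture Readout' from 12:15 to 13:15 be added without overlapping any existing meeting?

Yes — the slot is free

Research Session: ends 09:15 at or before Architecture Readout starts 12:15 → clear.
Roadmap Workshop: ends 09:15 at or before Architecture Readout starts 12:15 → clear.
Design Huddle: starts 14:00 at or after Architecture Readout ends 13:15 → clear.
Retrospective Sync: starts 16:15 at or after Architecture Readout ends 13:15 → clear.
Compliance Review: starts 17:45 at or after Architecture Readout ends 13:15 → clear.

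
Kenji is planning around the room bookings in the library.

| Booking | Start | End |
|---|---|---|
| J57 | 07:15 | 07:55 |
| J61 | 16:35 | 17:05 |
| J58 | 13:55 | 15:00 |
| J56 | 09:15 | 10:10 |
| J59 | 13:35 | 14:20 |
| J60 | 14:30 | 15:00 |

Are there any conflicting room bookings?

Sorted by start: J57, J56, J59, J58, J60, J61.
J56 starts after J57 ends; J57 is clear from here.
J59 starts after J56 ends; J56 is clear from here.
J58 starts before J59 ends → J59 and J58 overlap.
That's a conflict, so the schedule is not conflict-free.

Yes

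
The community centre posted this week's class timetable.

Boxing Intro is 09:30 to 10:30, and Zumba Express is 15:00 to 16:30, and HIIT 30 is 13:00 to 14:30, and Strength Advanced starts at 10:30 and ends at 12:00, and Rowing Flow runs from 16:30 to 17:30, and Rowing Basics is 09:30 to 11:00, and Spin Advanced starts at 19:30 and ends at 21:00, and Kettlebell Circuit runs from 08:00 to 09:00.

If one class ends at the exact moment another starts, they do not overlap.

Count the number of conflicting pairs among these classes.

2

Sorted by start: Kettlebell Circuit, Boxing Intro, Rowing Basics, Strength Advanced, HIIT 30, Zumba Express, Rowing Flow, Spin Advanced.
Boxing Intro starts after Kettlebell Circuit ends, so nothing later overlaps Kettlebell Circuit either.
Rowing Basics starts before Boxing Intro ends → Boxing Intro and Rowing Basics overlap.
Strength Advanced starts exactly when Boxing Intro ends (back-to-back, no overlap), so nothing later overlaps Boxing Intro either.
Strength Advanced starts before Rowing Basics ends → Rowing Basics and Strength Advanced overlap.
HIIT 30 starts after Rowing Basics ends, so nothing later overlaps Rowing Basics either.
HIIT 30 starts after Strength Advanced ends, so nothing later overlaps Strength Advanced either.
Zumba Express starts after HIIT 30 ends, so nothing later overlaps HIIT 30 either.
Rowing Flow starts exactly when Zumba Express ends (back-to-back, no overlap), so nothing later overlaps Zumba Express either.
Spin Advanced starts after Rowing Flow ends.
Overlapping pairs: Boxing Intro & Rowing Basics, Rowing Basics & Strength Advanced — 2 in total.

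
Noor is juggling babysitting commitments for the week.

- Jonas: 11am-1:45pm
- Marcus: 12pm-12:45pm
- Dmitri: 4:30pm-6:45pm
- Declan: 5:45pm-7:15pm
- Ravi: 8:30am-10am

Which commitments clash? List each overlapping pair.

Declan & Dmitri, Jonas & Marcus

Two intervals overlap when each starts before the other ends.
Sorted by start: Ravi, Jonas, Marcus, Dmitri, Declan.
Jonas starts after Ravi ends; Ravi is clear from here.
Marcus starts before Jonas ends → Jonas and Marcus overlap.
Dmitri starts after Jonas ends; Jonas is clear from here.
Dmitri starts after Marcus ends; Marcus is clear from here.
Declan starts before Dmitri ends → Dmitri and Declan overlap.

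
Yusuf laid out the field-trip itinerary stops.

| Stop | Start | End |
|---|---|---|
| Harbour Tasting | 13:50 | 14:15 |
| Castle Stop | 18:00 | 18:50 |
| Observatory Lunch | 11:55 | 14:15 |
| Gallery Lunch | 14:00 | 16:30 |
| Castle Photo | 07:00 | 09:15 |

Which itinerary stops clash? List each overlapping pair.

Sorted by start: Castle Photo, Observatory Lunch, Harbour Tasting, Gallery Lunch, Castle Stop.
Observatory Lunch starts after Castle Photo ends, so nothing later overlaps Castle Photo either.
Harbour Tasting starts before Observatory Lunch ends → Observatory Lunch and Harbour Tasting overlap.
Gallery Lunch starts before Observatory Lunch ends → Observatory Lunch and Gallery Lunch overlap.
Castle Stop starts after Observatory Lunch ends.
Gallery Lunch starts before Harbour Tasting ends → Harbour Tasting and Gallery Lunch overlap.
Castle Stop starts after Harbour Tasting ends.
Castle Stop starts after Gallery Lunch ends.

Gallery Lunch & Harbour Tasting, Gallery Lunch & Observatory Lunch, Harbour Tasting & Observatory Lunch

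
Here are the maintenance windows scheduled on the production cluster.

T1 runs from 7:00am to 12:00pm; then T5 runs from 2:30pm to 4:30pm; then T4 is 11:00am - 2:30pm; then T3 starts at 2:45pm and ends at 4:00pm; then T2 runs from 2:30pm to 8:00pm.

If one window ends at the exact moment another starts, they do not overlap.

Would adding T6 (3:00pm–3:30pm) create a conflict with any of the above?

T1: ends 12:00pm at or before T6 starts 3:00pm → clear.
T4: ends 2:30pm at or before T6 starts 3:00pm → clear.
T2: starts 2:30pm before T6 ends 3:30pm, and ends 8:00pm after T6 starts 3:00pm → overlap.
T5: starts 2:30pm before T6 ends 3:30pm, and ends 4:30pm after T6 starts 3:00pm → overlap.
T3: starts 2:45pm before T6 ends 3:30pm, and ends 4:00pm after T6 starts 3:00pm → overlap.
T6 overlaps T2, T3, T5.

Yes — it overlaps T2, T3, T5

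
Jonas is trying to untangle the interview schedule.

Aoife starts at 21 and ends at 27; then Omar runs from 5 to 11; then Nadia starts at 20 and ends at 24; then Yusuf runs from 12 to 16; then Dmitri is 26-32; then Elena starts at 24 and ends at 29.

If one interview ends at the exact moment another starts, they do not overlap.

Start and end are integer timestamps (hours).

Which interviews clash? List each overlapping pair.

Check each pair: they overlap iff neither finishes before the other starts.
Sorted by start: Omar, Yusuf, Nadia, Aoife, Elena, Dmitri.
Yusuf starts after Omar ends, so nothing later overlaps Omar either.
Nadia starts after Yusuf ends, so nothing later overlaps Yusuf either.
Aoife starts before Nadia ends → Nadia and Aoife overlap.
Elena starts exactly when Nadia ends (back-to-back, no overlap), so nothing later overlaps Nadia either.
Elena starts before Aoife ends → Aoife and Elena overlap.
Dmitri starts before Aoife ends → Aoife and Dmitri overlap.
Dmitri starts before Elena ends → Elena and Dmitri overlap.

Aoife & Dmitri, Aoife & Elena, Aoife & Nadia, Dmitri & Elena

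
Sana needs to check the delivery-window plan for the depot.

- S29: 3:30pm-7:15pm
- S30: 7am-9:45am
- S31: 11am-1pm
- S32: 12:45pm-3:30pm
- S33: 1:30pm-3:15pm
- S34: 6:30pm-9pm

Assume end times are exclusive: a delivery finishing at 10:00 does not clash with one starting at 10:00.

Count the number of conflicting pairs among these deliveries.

Two intervals overlap when each starts before the other ends.
Sorted by start: S30, S31, S32, S33, S29, S34.
S31 starts after S30 ends — done with S30.
S32 starts before S31 ends → S31 and S32 overlap.
S33 starts after S31 ends — done with S31.
S33 starts before S32 ends → S32 and S33 overlap.
S29 starts exactly when S32 ends (back-to-back, no overlap) — done with S32.
S29 starts after S33 ends — done with S33.
S34 starts before S29 ends → S29 and S34 overlap.
Overlapping pairs: S29 & S34, S31 & S32, S32 & S33 — 3 in total.

3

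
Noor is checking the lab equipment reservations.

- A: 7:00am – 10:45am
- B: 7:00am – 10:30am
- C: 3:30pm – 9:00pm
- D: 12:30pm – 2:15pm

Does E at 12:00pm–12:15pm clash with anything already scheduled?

No — it doesn't clash with anything

A: ends 10:45am at or before E starts 12:00pm → clear.
B: ends 10:30am at or before E starts 12:00pm → clear.
D: starts 12:30pm at or after E ends 12:15pm → clear.
C: starts 3:30pm at or after E ends 12:15pm → clear.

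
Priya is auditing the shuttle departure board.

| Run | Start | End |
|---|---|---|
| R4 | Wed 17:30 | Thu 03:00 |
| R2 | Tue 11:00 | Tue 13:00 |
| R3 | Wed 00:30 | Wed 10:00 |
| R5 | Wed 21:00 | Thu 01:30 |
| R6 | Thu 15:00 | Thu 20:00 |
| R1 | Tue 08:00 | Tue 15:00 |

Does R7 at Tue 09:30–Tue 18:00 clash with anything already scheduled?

R1: starts Tue 08:00 before R7 ends Tue 18:00, and ends Tue 15:00 after R7 starts Tue 09:30 → overlap.
R2: starts Tue 11:00 before R7 ends Tue 18:00, and ends Tue 13:00 after R7 starts Tue 09:30 → overlap.
R3: starts Wed 00:30 at or after R7 ends Tue 18:00 → clear.
R4: starts Wed 17:30 at or after R7 ends Tue 18:00 → clear.
R5: starts Wed 21:00 at or after R7 ends Tue 18:00 → clear.
R6: starts Thu 15:00 at or after R7 ends Tue 18:00 → clear.
R7 overlaps R1, R2.

Yes — it overlaps R1, R2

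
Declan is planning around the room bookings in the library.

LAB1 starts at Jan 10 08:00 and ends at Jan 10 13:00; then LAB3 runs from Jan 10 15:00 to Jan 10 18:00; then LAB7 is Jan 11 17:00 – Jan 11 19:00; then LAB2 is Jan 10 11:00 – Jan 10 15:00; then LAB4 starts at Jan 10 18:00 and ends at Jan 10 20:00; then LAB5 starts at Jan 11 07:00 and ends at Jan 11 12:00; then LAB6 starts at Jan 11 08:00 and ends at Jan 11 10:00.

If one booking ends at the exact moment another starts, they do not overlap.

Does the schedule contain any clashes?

Two intervals overlap when each starts before the other ends.
Sorted by start: LAB1, LAB2, LAB3, LAB4, LAB5, LAB6, LAB7.
LAB2 starts before LAB1 ends → LAB1 and LAB2 overlap.
That's a conflict, so the schedule is not conflict-free.

Yes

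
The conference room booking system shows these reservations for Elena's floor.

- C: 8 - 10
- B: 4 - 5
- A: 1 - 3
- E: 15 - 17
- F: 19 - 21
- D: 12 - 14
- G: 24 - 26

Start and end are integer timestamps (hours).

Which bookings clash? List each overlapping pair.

none

Sorted by start: A, B, C, D, E, F, G.
B starts after A ends, so nothing later overlaps A either.
C starts after B ends, so nothing later overlaps B either.
D starts after C ends, so nothing later overlaps C either.
E starts after D ends, so nothing later overlaps D either.
F starts after E ends, so nothing later overlaps E either.
G starts after F ends.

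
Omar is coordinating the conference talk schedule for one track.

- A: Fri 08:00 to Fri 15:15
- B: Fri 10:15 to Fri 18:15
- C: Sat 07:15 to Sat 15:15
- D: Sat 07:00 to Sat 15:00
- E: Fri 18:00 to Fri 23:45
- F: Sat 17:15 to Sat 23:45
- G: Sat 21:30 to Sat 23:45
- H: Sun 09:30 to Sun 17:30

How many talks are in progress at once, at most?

2

Sweep the timeline, counting +1 at each start and −1 at each end (ends before starts at a tie):
Fri 08:00 start A → 1
Fri 10:15 start B → 2
Fri 15:15 end A → 1
Fri 18:00 start E → 2
Fri 18:15 end B → 1
Fri 23:45 end E → 0
Sat 07:00 start D → 1
Sat 07:15 start C → 2
Sat 15:00 end D → 1
Sat 15:15 end C → 0
Sat 17:15 start F → 1
Sat 21:30 start G → 2
Sat 23:45 end F → 1
Sat 23:45 end G → 0
Sun 09:30 start H → 1
Sun 17:30 end H → 0
Peak is 2, at Fri 10:15 (A, B).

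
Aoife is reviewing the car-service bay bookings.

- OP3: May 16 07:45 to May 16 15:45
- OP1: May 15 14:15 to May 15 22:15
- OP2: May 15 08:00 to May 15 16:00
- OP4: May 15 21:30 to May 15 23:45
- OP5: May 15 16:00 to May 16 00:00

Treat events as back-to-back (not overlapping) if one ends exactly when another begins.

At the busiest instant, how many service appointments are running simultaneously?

Walk through starts and ends in time order (an end at T is processed before a start at T):
May 15 08:00 start OP2 → 1
May 15 14:15 start OP1 → 2
May 15 16:00 end OP2 → 1
May 15 16:00 start OP5 → 2
May 15 21:30 start OP4 → 3
May 15 22:15 end OP1 → 2
May 15 23:45 end OP4 → 1
May 16 00:00 end OP5 → 0
May 16 07:45 start OP3 → 1
May 16 15:45 end OP3 → 0
Peak is 3, at May 15 21:30 (OP1, OP4, OP5).

3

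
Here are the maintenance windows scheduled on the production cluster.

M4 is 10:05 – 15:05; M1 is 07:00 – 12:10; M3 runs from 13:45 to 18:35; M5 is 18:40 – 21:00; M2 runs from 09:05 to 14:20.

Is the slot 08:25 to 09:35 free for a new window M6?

M1: starts 07:00 before M6 ends 09:35, and ends 12:10 after M6 starts 08:25 → overlap.
M2: starts 09:05 before M6 ends 09:35, and ends 14:20 after M6 starts 08:25 → overlap.
M4: starts 10:05 at or after M6 ends 09:35 → clear.
M3: starts 13:45 at or after M6 ends 09:35 → clear.
M5: starts 18:40 at or after M6 ends 09:35 → clear.
M6 overlaps M1, M2.

No — it overlaps M1, M2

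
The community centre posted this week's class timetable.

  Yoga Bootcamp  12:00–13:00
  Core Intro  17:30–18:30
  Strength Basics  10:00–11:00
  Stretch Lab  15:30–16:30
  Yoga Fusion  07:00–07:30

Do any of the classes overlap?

No

Sorted by start: Yoga Fusion, Strength Basics, Yoga Bootcamp, Stretch Lab, Core Intro.
Strength Basics starts after Yoga Fusion ends; Yoga Fusion is clear from here.
Yoga Bootcamp starts after Strength Basics ends; Strength Basics is clear from here.
Stretch Lab starts after Yoga Bootcamp ends; Yoga Bootcamp is clear from here.
Core Intro starts after Stretch Lab ends.
Every pair is clear; the schedule has no overlaps.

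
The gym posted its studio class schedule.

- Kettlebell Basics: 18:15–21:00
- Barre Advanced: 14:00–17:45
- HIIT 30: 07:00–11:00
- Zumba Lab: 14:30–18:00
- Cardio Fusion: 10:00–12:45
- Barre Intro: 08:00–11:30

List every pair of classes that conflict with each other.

Barre Advanced & Zumba Lab, Barre Intro & Cardio Fusion, Barre Intro & HIIT 30, Cardio Fusion & HIIT 30

Two intervals overlap when each starts before the other ends.
Sorted by start: HIIT 30, Barre Intro, Cardio Fusion, Barre Advanced, Zumba Lab, Kettlebell Basics.
Barre Intro starts before HIIT 30 ends → HIIT 30 and Barre Intro overlap.
Cardio Fusion starts before HIIT 30 ends → HIIT 30 and Cardio Fusion overlap.
Barre Advanced starts after HIIT 30 ends, so nothing later overlaps HIIT 30 either.
Cardio Fusion starts before Barre Intro ends → Barre Intro and Cardio Fusion overlap.
Barre Advanced starts after Barre Intro ends, so nothing later overlaps Barre Intro either.
Barre Advanced starts after Cardio Fusion ends, so nothing later overlaps Cardio Fusion either.
Zumba Lab starts before Barre Advanced ends → Barre Advanced and Zumba Lab overlap.
Kettlebell Basics starts after Barre Advanced ends.
Kettlebell Basics starts after Zumba Lab ends.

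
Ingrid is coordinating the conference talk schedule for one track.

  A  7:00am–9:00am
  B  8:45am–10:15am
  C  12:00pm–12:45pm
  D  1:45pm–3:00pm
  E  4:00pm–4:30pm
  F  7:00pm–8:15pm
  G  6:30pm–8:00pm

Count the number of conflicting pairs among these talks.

2

Check each pair: they overlap iff neither finishes before the other starts.
Sorted by start: A, B, C, D, E, G, F.
B starts before A ends → A and B overlap.
C starts after A ends, so A has no further overlaps.
C starts after B ends, so B has no further overlaps.
D starts after C ends, so C has no further overlaps.
E starts after D ends, so D has no further overlaps.
G starts after E ends, so E has no further overlaps.
F starts before G ends → G and F overlap.
Overlapping pairs: A & B, F & G — 2 in total.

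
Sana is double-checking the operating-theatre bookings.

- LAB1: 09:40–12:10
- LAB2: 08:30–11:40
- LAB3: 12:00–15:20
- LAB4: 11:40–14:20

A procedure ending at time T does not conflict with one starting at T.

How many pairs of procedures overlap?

4

Sorted by start: LAB2, LAB1, LAB4, LAB3.
LAB1 starts before LAB2 ends → LAB2 and LAB1 overlap.
LAB4 starts exactly when LAB2 ends (back-to-back, no overlap), so LAB2 has no further overlaps.
LAB4 starts before LAB1 ends → LAB1 and LAB4 overlap.
LAB3 starts before LAB1 ends → LAB1 and LAB3 overlap.
LAB3 starts before LAB4 ends → LAB4 and LAB3 overlap.
Overlapping pairs: LAB1 & LAB2, LAB1 & LAB3, LAB1 & LAB4, LAB3 & LAB4 — 4 in total.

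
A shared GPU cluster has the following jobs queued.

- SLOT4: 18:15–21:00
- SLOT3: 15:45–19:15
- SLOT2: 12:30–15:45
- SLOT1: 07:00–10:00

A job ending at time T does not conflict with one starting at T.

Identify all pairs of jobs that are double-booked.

SLOT3 & SLOT4

Sorted by start: SLOT1, SLOT2, SLOT3, SLOT4.
SLOT2 starts after SLOT1 ends — done with SLOT1.
SLOT3 starts exactly when SLOT2 ends (back-to-back, no overlap) — done with SLOT2.
SLOT4 starts before SLOT3 ends → SLOT3 and SLOT4 overlap.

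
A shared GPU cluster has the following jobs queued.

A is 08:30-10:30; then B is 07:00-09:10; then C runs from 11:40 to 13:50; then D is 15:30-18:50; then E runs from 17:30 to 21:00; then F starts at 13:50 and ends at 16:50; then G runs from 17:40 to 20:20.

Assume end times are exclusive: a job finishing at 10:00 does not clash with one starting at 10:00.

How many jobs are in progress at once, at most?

3

Sort all start/end points and keep a running count:
07:00 start B → 1
08:30 start A → 2
09:10 end B → 1
10:30 end A → 0
11:40 start C → 1
13:50 end C → 0
13:50 start F → 1
15:30 start D → 2
16:50 end F → 1
17:30 start E → 2
17:40 start G → 3
18:50 end D → 2
20:20 end G → 1
21:00 end E → 0
Peak is 3, at 17:40 (D, E, G).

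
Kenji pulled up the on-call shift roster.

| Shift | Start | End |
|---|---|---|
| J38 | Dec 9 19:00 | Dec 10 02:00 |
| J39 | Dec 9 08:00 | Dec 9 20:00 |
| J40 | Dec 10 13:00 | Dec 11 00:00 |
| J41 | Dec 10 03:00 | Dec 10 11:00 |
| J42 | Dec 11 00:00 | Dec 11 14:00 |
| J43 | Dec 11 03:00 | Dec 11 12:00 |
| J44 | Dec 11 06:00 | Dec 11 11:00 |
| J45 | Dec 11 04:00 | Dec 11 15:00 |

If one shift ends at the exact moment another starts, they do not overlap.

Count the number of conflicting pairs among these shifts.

Two intervals overlap when each starts before the other ends.
Sorted by start: J39, J38, J41, J40, J42, J43, J45, J44.
J38 starts before J39 ends → J39 and J38 overlap.
J41 starts after J39 ends — done with J39.
J41 starts after J38 ends — done with J38.
J40 starts after J41 ends — done with J41.
J42 starts exactly when J40 ends (back-to-back, no overlap) — done with J40.
J43 starts before J42 ends → J42 and J43 overlap.
J45 starts before J42 ends → J42 and J45 overlap.
J44 starts before J42 ends → J42 and J44 overlap.
J45 starts before J43 ends → J43 and J45 overlap.
J44 starts before J43 ends → J43 and J44 overlap.
J44 starts before J45 ends → J45 and J44 overlap.
Overlapping pairs: J38 & J39, J42 & J43, J42 & J44, J42 & J45, J43 & J44, J43 & J45, J44 & J45 — 7 in total.

7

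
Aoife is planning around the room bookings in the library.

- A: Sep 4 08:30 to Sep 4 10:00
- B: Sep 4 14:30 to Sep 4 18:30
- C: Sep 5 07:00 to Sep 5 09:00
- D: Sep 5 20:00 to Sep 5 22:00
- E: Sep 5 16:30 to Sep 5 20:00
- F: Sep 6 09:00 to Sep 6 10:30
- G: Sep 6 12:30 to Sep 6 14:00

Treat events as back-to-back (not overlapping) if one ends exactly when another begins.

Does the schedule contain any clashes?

No

Two intervals overlap when each starts before the other ends.
Sorted by start: A, B, C, E, D, F, G.
B starts after A ends, so A has no further overlaps.
C starts after B ends, so B has no further overlaps.
E starts after C ends, so C has no further overlaps.
D starts exactly when E ends (back-to-back, no overlap), so E has no further overlaps.
F starts after D ends, so D has no further overlaps.
G starts after F ends.
Every pair is clear; the schedule has no overlaps.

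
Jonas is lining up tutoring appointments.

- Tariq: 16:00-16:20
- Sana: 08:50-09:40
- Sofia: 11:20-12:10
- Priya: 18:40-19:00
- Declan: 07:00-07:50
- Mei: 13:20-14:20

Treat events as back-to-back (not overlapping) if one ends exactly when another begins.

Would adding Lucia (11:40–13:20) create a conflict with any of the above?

Declan: ends 07:50 at or before Lucia starts 11:40 → clear.
Sana: ends 09:40 at or before Lucia starts 11:40 → clear.
Sofia: starts 11:20 before Lucia ends 13:20, and ends 12:10 after Lucia starts 11:40 → overlap.
Mei: starts 13:20 at or after Lucia ends 13:20 → clear.
Tariq: starts 16:00 at or after Lucia ends 13:20 → clear.
Priya: starts 18:40 at or after Lucia ends 13:20 → clear.
Lucia overlaps Sofia.

Yes — it overlaps Sofia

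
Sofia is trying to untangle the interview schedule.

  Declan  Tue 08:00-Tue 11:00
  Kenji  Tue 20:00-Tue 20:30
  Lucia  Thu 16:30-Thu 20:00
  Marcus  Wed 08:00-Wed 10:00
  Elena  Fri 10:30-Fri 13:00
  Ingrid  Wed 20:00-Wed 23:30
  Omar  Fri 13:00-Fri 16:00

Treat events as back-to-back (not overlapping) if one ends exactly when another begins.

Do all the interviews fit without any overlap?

Sorted by start: Declan, Kenji, Marcus, Ingrid, Lucia, Elena, Omar.
Kenji starts after Declan ends, so Declan has no further overlaps.
Marcus starts after Kenji ends, so Kenji has no further overlaps.
Ingrid starts after Marcus ends, so Marcus has no further overlaps.
Lucia starts after Ingrid ends, so Ingrid has no further overlaps.
Elena starts after Lucia ends, so Lucia has no further overlaps.
Omar starts exactly when Elena ends (back-to-back, no overlap).
Every pair is clear; the schedule has no overlaps.

Yes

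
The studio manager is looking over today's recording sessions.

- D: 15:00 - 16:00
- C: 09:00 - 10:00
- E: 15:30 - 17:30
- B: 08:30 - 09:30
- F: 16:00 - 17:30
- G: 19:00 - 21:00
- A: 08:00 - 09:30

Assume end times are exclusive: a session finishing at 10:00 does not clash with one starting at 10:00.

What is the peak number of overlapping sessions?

3

Walk through starts and ends in time order (an end at T is processed before a start at T):
08:00 start A → 1
08:30 start B → 2
09:00 start C → 3
09:30 end A → 2
09:30 end B → 1
10:00 end C → 0
15:00 start D → 1
15:30 start E → 2
16:00 end D → 1
16:00 start F → 2
17:30 end E → 1
17:30 end F → 0
19:00 start G → 1
21:00 end G → 0
Peak is 3, at 09:00 (A, B, C).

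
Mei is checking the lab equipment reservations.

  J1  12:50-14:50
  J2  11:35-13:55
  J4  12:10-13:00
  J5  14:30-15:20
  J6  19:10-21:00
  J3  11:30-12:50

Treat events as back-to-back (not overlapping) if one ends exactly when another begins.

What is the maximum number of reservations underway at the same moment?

Sort all start/end points and keep a running count:
11:30 start J3 → 1
11:35 start J2 → 2
12:10 start J4 → 3
12:50 end J3 → 2
12:50 start J1 → 3
13:00 end J4 → 2
13:55 end J2 → 1
14:30 start J5 → 2
14:50 end J1 → 1
15:20 end J5 → 0
19:10 start J6 → 1
21:00 end J6 → 0
Peak is 3, at 12:10 (J2, J3, J4).

3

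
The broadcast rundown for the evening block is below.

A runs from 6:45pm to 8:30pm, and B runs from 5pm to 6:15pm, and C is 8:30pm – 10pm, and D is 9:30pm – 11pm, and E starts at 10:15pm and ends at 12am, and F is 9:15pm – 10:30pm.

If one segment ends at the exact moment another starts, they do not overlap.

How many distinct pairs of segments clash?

5

Sorted by start: B, A, C, F, D, E.
A starts after B ends, so nothing later overlaps B either.
C starts exactly when A ends (back-to-back, no overlap), so nothing later overlaps A either.
F starts before C ends → C and F overlap.
D starts before C ends → C and D overlap.
E starts after C ends.
D starts before F ends → F and D overlap.
E starts before F ends → F and E overlap.
E starts before D ends → D and E overlap.
Overlapping pairs: C & D, C & F, D & E, D & F, E & F — 5 in total.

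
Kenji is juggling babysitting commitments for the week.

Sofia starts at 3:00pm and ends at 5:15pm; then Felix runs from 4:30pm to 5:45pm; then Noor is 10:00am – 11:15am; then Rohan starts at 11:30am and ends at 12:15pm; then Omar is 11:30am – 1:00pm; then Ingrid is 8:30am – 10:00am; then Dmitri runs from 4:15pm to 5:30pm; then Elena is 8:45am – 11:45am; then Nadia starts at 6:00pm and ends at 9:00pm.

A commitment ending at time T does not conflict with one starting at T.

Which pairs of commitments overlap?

Sorted by start: Ingrid, Elena, Noor, Rohan, Omar, Sofia, Dmitri, Felix, Nadia.
Elena starts before Ingrid ends → Ingrid and Elena overlap.
Noor starts exactly when Ingrid ends (back-to-back, no overlap), so Ingrid has no further overlaps.
Noor starts before Elena ends → Elena and Noor overlap.
Rohan starts before Elena ends → Elena and Rohan overlap.
Omar starts before Elena ends → Elena and Omar overlap.
Sofia starts after Elena ends, so Elena has no further overlaps.
Rohan starts after Noor ends, so Noor has no further overlaps.
Omar starts before Rohan ends → Rohan and Omar overlap.
Sofia starts after Rohan ends, so Rohan has no further overlaps.
Sofia starts after Omar ends, so Omar has no further overlaps.
Dmitri starts before Sofia ends → Sofia and Dmitri overlap.
Felix starts before Sofia ends → Sofia and Felix overlap.
Nadia starts after Sofia ends.
Felix starts before Dmitri ends → Dmitri and Felix overlap.
Nadia starts after Dmitri ends.
Nadia starts after Felix ends.

Dmitri & Felix, Dmitri & Sofia, Elena & Ingrid, Elena & Noor, Elena & Omar, Elena & Rohan, Felix & Sofia, Omar & Rohan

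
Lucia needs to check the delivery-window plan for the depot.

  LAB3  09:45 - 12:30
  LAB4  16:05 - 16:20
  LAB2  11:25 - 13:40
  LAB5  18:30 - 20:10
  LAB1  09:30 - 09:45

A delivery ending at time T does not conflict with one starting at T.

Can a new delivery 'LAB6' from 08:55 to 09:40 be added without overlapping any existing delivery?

No — it overlaps LAB1

LAB1: starts 09:30 before LAB6 ends 09:40, and ends 09:45 after LAB6 starts 08:55 → overlap.
LAB3: starts 09:45 at or after LAB6 ends 09:40 → clear.
LAB2: starts 11:25 at or after LAB6 ends 09:40 → clear.
LAB4: starts 16:05 at or after LAB6 ends 09:40 → clear.
LAB5: starts 18:30 at or after LAB6 ends 09:40 → clear.
LAB6 overlaps LAB1.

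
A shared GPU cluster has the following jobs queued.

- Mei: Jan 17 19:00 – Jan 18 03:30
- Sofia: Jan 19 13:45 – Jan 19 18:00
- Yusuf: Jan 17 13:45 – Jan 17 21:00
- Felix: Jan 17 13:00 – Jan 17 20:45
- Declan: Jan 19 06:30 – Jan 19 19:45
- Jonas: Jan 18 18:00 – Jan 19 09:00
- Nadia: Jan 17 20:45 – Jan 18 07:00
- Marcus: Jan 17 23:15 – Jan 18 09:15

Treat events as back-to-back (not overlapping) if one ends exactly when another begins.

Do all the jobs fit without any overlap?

Sorted by start: Felix, Yusuf, Mei, Nadia, Marcus, Jonas, Declan, Sofia.
Yusuf starts before Felix ends → Felix and Yusuf overlap.
That's a conflict, so the schedule is not conflict-free.

No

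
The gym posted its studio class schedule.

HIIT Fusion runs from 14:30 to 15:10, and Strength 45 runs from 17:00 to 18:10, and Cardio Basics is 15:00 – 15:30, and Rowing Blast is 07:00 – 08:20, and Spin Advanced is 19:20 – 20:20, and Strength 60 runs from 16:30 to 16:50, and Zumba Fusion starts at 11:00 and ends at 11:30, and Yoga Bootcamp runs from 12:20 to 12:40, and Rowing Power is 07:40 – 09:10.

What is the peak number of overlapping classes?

2

Walk through starts and ends in time order (an end at T is processed before a start at T):
07:00 start Rowing Blast → 1
07:40 start Rowing Power → 2
08:20 end Rowing Blast → 1
09:10 end Rowing Power → 0
11:00 start Zumba Fusion → 1
11:30 end Zumba Fusion → 0
12:20 start Yoga Bootcamp → 1
12:40 end Yoga Bootcamp → 0
14:30 start HIIT Fusion → 1
15:00 start Cardio Basics → 2
15:10 end HIIT Fusion → 1
15:30 end Cardio Basics → 0
16:30 start Strength 60 → 1
16:50 end Strength 60 → 0
17:00 start Strength 45 → 1
18:10 end Strength 45 → 0
19:20 start Spin Advanced → 1
20:20 end Spin Advanced → 0
Peak is 2, at 07:40 (Rowing Blast, Rowing Power).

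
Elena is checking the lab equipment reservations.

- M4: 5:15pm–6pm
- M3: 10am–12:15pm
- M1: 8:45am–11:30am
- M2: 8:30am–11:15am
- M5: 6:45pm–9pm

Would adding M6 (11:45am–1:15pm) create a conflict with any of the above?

M2: ends 11:15am at or before M6 starts 11:45am → clear.
M1: ends 11:30am at or before M6 starts 11:45am → clear.
M3: starts 10am before M6 ends 1:15pm, and ends 12:15pm after M6 starts 11:45am → overlap.
M4: starts 5:15pm at or after M6 ends 1:15pm → clear.
M5: starts 6:45pm at or after M6 ends 1:15pm → clear.
M6 overlaps M3.

Yes — it overlaps M3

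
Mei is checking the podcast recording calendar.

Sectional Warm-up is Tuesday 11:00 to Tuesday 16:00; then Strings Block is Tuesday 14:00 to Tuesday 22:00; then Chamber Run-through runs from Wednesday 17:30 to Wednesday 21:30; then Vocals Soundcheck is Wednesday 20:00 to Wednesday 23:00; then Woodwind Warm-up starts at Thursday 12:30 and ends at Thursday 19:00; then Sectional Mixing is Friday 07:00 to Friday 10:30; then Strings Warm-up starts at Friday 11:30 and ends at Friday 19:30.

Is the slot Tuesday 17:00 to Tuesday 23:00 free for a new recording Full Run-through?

No — it overlaps Strings Block

Sectional Warm-up: ends Tuesday 16:00 at or before Full Run-through starts Tuesday 17:00 → clear.
Strings Block: starts Tuesday 14:00 before Full Run-through ends Tuesday 23:00, and ends Tuesday 22:00 after Full Run-through starts Tuesday 17:00 → overlap.
Chamber Run-through: starts Wednesday 17:30 at or after Full Run-through ends Tuesday 23:00 → clear.
Vocals Soundcheck: starts Wednesday 20:00 at or after Full Run-through ends Tuesday 23:00 → clear.
Woodwind Warm-up: starts Thursday 12:30 at or after Full Run-through ends Tuesday 23:00 → clear.
Sectional Mixing: starts Friday 07:00 at or after Full Run-through ends Tuesday 23:00 → clear.
Strings Warm-up: starts Friday 11:30 at or after Full Run-through ends Tuesday 23:00 → clear.
Full Run-through overlaps Strings Block.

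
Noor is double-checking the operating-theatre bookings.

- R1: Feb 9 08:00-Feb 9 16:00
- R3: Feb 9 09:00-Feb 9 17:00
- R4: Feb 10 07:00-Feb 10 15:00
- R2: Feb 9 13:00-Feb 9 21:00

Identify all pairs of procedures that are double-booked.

Two intervals overlap when each starts before the other ends.
Sorted by start: R1, R3, R2, R4.
R3 starts before R1 ends → R1 and R3 overlap.
R2 starts before R1 ends → R1 and R2 overlap.
R4 starts after R1 ends.
R2 starts before R3 ends → R3 and R2 overlap.
R4 starts after R3 ends.
R4 starts after R2 ends.

R1 & R2, R1 & R3, R2 & R3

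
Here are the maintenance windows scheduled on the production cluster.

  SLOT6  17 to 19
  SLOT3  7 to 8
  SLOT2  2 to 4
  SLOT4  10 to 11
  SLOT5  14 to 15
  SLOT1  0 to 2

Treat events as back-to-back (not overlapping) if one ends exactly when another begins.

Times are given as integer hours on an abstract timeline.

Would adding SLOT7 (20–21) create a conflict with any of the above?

No — it doesn't clash with anything

SLOT1: ends 2 at or before SLOT7 starts 20 → clear.
SLOT2: ends 4 at or before SLOT7 starts 20 → clear.
SLOT3: ends 8 at or before SLOT7 starts 20 → clear.
SLOT4: ends 11 at or before SLOT7 starts 20 → clear.
SLOT5: ends 15 at or before SLOT7 starts 20 → clear.
SLOT6: ends 19 at or before SLOT7 starts 20 → clear.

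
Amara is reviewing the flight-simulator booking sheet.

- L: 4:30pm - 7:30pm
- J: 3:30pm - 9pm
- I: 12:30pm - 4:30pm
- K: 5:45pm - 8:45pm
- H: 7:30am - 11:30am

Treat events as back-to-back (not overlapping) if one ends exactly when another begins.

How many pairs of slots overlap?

4

Sorted by start: H, I, J, L, K.
I starts after H ends — done with H.
J starts before I ends → I and J overlap.
L starts exactly when I ends (back-to-back, no overlap) — done with I.
L starts before J ends → J and L overlap.
K starts before J ends → J and K overlap.
K starts before L ends → L and K overlap.
Overlapping pairs: I & J, J & K, J & L, K & L — 4 in total.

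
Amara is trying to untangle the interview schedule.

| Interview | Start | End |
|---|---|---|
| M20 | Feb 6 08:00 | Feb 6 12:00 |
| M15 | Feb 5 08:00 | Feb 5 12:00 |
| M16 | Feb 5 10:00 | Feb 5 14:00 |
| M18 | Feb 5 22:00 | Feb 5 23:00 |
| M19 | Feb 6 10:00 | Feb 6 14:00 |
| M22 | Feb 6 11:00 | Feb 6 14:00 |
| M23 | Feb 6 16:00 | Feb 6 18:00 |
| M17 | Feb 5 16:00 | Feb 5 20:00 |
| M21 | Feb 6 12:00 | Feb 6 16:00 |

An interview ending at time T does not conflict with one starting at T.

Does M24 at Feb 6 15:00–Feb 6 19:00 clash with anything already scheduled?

Yes — it overlaps M21, M23

M15: ends Feb 5 12:00 at or before M24 starts Feb 6 15:00 → clear.
M16: ends Feb 5 14:00 at or before M24 starts Feb 6 15:00 → clear.
M17: ends Feb 5 20:00 at or before M24 starts Feb 6 15:00 → clear.
M18: ends Feb 5 23:00 at or before M24 starts Feb 6 15:00 → clear.
M20: ends Feb 6 12:00 at or before M24 starts Feb 6 15:00 → clear.
M19: ends Feb 6 14:00 at or before M24 starts Feb 6 15:00 → clear.
M22: ends Feb 6 14:00 at or before M24 starts Feb 6 15:00 → clear.
M21: starts Feb 6 12:00 before M24 ends Feb 6 19:00, and ends Feb 6 16:00 after M24 starts Feb 6 15:00 → overlap.
M23: starts Feb 6 16:00 before M24 ends Feb 6 19:00, and ends Feb 6 18:00 after M24 starts Feb 6 15:00 → overlap.
M24 overlaps M21, M23.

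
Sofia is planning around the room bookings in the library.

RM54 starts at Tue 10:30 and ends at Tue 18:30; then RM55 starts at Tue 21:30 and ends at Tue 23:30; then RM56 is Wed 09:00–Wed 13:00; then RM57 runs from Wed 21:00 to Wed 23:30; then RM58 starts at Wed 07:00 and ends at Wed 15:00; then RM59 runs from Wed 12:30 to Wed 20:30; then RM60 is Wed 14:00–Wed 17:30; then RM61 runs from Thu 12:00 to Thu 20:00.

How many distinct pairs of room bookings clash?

Sorted by start: RM54, RM55, RM58, RM56, RM59, RM60, RM57, RM61.
RM55 starts after RM54 ends; RM54 is clear from here.
RM58 starts after RM55 ends; RM55 is clear from here.
RM56 starts before RM58 ends → RM58 and RM56 overlap.
RM59 starts before RM58 ends → RM58 and RM59 overlap.
RM60 starts before RM58 ends → RM58 and RM60 overlap.
RM57 starts after RM58 ends; RM58 is clear from here.
RM59 starts before RM56 ends → RM56 and RM59 overlap.
RM60 starts after RM56 ends; RM56 is clear from here.
RM60 starts before RM59 ends → RM59 and RM60 overlap.
RM57 starts after RM59 ends; RM59 is clear from here.
RM57 starts after RM60 ends; RM60 is clear from here.
RM61 starts after RM57 ends.
Overlapping pairs: RM56 & RM58, RM56 & RM59, RM58 & RM59, RM58 & RM60, RM59 & RM60 — 5 in total.

5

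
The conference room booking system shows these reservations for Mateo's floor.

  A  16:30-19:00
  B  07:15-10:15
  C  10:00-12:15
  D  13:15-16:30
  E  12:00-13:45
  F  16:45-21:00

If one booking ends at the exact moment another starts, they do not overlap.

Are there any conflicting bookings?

Yes

Sorted by start: B, C, E, D, A, F.
C starts before B ends → B and C overlap.
That's a conflict, so the schedule is not conflict-free.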